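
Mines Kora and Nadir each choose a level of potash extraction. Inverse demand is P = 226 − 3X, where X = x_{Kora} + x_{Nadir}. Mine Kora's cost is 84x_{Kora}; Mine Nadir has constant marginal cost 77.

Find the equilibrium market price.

129

Mine Kora's profit: π = x_{Kora}(226 − 3(x_{Kora} + x_{Nadir})) − 84x_{Kora}.
∂π/∂x_{Kora} = 142 − 6x_{Kora} − 3x_{Nadir} = 0, so x_{Kora} = 71/3 − 0.5x_{Nadir}.
By the same steps for Nadir: x_{Nadir} = 149/6 − 0.5x_{Kora}.
Plugging x_{Nadir} into Kora's best response: x_{Kora} = 71/3 − 0.5(149/6 − 0.5x_{Kora}) ⇒ 0.75x_{Kora} = 11.25, so x_{Kora} = 15.
Then x_{Nadir} = 149/6 − 0.5·15 = 52/3.
Equilibrium price: P = 226 − 3·(97/3) = 129.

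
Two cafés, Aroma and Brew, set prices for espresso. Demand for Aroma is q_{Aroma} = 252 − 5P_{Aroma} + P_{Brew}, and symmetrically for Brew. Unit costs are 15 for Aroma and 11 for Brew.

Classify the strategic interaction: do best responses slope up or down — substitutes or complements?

strategic complements

Aroma's profit: π = (P_{Aroma} − 15)(252 − 5P_{Aroma} + P_{Brew}).
∂π/∂P_{Aroma} = 327 − 10P_{Aroma} + P_{Brew} = 0 ⇒ P_{Aroma} = 32.7 + 0.1P_{Brew}.
The best-response slope dP_{Aroma}/dP_{Brew} = 0.1 > 0: the reaction function is upward-sloping, so the choices are strategic complements.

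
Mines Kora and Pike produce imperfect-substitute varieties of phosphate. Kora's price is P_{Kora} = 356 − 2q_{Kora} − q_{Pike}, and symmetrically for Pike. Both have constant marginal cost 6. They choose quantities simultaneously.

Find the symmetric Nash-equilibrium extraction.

70

Mine Kora's profit: π = q_{Kora}(356 − 2q_{Kora} − q_{Pike}) − 6q_{Kora}.
∂π/∂q_{Kora} = 350 − 4q_{Kora} − q_{Pike} = 0 ⇒ q_{Kora} = 87.5 − 0.25q_{Pike}.
By symmetry q_{Pike} = q_{Kora}; substituting into the reaction function, 1.25q_{Kora} = 87.5 and q_{Kora} = 70.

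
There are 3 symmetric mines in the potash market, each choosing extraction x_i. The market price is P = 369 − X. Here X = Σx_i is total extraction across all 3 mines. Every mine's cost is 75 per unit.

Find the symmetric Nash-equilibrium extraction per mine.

A representative mine's profit is π_i = x_i(369 − X) − 75x_i, with X = x_i + Σ_{j≠i} x_j.
First-order condition: 294 − 2x_i − Σ_{j≠i} x_j = 0.
Imposing symmetry (x_j = x for all j) turns Σ_{j≠i} x_j into 2x, so 294 = 4x and x = 73.5.

73.5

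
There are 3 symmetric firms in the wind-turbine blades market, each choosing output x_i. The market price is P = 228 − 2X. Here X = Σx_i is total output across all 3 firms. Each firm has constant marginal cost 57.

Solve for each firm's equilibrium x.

A representative firm's profit is π_i = x_i(228 − 2X) − 57x_i, with X = x_i + Σ_{j≠i} x_j.
First-order condition: 171 − 4x_i − 2Σ_{j≠i} x_j = 0.
In a symmetric equilibrium every firm chooses the same x, so Σ_{j≠i} x_j = 2x. The condition becomes 171 − 8x = 0, giving x = 171/8 = 21.375.

21.375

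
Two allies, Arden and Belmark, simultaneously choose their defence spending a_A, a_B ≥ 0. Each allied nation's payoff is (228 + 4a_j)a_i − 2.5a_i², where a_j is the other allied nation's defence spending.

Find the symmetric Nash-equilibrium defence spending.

228

Arden's payoff is (228 + 4a_B)a_A − 2.5a_A².
∂π/∂a_A = 228 + 4a_B − 5a_A = 0, so a_A = 45.6 + 0.8a_B.
The game is symmetric, so in equilibrium a_B = a_A: the reaction function gives 0.2a_A = 45.6, hence a_A = 228.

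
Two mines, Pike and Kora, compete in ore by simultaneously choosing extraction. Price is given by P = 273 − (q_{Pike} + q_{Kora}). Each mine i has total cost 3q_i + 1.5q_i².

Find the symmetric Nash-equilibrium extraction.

45

Mine Pike's profit: π = q_{Pike}(273 − (q_{Pike} + q_{Kora})) − 3q_{Pike} − 1.5q_{Pike}².
∂π/∂q_{Pike} = 270 − 5q_{Pike} − q_{Kora} = 0, so q_{Pike} = 54 − 0.2q_{Kora}.
Setting q_{Pike} = q_{Kora} in the reaction function: q_{Pike} = 54 − 0.2q_{Pike}, so q_{Pike} = 54 / 1.2 = 45.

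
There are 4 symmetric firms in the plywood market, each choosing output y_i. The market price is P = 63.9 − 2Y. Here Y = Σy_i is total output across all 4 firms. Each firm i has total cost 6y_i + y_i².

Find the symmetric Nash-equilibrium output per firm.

A representative firm's profit is π_i = y_i(63.9 − 2Y) − 6y_i − y_i², with Y = y_i + Σ_{j≠i} y_j.
First-order condition: 57.9 − 6y_i − 2Σ_{j≠i} y_j = 0.
Imposing symmetry (y_j = y for all j) turns Σ_{j≠i} y_j into 3y, so 57.9 = 12y and y = 4.825.

4.825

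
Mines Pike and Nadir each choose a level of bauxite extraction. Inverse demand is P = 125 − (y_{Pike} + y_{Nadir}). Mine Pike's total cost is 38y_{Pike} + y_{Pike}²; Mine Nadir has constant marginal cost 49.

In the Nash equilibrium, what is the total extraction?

Mine Pike's profit: π = y_{Pike}(125 − (y_{Pike} + y_{Nadir})) − 38y_{Pike} − y_{Pike}².
∂π/∂y_{Pike} = 87 − 4y_{Pike} − y_{Nadir} = 0, so y_{Pike} = 21.75 − 0.25y_{Nadir}.
For Nadir: ∂π/∂y_{Nadir} = 76 − 2y_{Nadir} − y_{Pike} = 0 ⇒ y_{Nadir} = 38 − 0.5y_{Pike}.
Substituting the second reaction function into the first: y_{Pike} = 21.75 − 0.25(38 − 0.5y_{Pike}), which gives 0.875y_{Pike} = 12.25 ⇒ y_{Pike} = 14.
Then y_{Nadir} = 38 − 0.5·14 = 31.
Total extraction: 14 + 31 = 45.

45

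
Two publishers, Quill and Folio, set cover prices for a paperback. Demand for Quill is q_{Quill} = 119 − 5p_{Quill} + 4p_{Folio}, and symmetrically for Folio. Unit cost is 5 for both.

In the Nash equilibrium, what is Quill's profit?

1805

Quill's profit: π = (p_{Quill} − 5)(119 − 5p_{Quill} + 4p_{Folio}).
∂π/∂p_{Quill} = 144 − 10p_{Quill} + 4p_{Folio} = 0 ⇒ p_{Quill} = 14.4 + 0.4p_{Folio}.
The game is symmetric, so in equilibrium p_{Folio} = p_{Quill}: the reaction function gives 0.6p_{Quill} = 14.4, hence p_{Quill} = 24.
q_{Quill} = 119 − 5·24 + 4·24 = 95.
Profit = (24 − 5)·95 = 1805.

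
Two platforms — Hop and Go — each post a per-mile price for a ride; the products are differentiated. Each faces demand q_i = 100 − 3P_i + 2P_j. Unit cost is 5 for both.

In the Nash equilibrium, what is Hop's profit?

Hop's profit: π = (P_{Hop} − 5)(100 − 3P_{Hop} + 2P_{Go}).
∂π/∂P_{Hop} = 115 − 6P_{Hop} + 2P_{Go} = 0 ⇒ P_{Hop} = 115/6 + (1/3)P_{Go}.
By symmetry P_{Go} = P_{Hop}; substituting into the reaction function, (2/3)P_{Hop} = 115/6 and P_{Hop} = 28.75.
q_{Hop} = 100 − 3·28.75 + 2·28.75 = 71.25.
Profit = (28.75 − 5)·71.25 = 1692.1875.

1692.1875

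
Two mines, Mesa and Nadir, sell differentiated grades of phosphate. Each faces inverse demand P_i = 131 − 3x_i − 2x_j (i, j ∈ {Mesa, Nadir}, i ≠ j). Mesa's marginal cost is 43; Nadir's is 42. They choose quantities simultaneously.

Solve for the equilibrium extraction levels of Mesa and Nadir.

Mine Mesa's profit: π = x_{Mesa}(131 − 3x_{Mesa} − 2x_{Nadir}) − 43x_{Mesa}.
∂π/∂x_{Mesa} = 88 − 6x_{Mesa} − 2x_{Nadir} = 0 ⇒ x_{Mesa} = 44/3 − (1/3)x_{Nadir}.
Similarly x_{Nadir} = 89/6 − (1/3)x_{Mesa}.
Solving the two reaction functions simultaneously: (1 − (−1/3)(−1/3))x_{Mesa} = 44/3 − (1/3)·(89/6), so (8/9)x_{Mesa} = 175/18 and x_{Mesa} = 10.9375.
Then x_{Nadir} = 89/6 − (1/3)·10.9375 = 11.1875.

10.9375, 11.1875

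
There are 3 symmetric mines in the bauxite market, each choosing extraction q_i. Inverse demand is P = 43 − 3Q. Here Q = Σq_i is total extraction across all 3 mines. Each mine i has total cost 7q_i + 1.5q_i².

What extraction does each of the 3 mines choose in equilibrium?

A representative mine's profit is π_i = q_i(43 − 3Q) − 7q_i − 1.5q_i², with Q = q_i + Σ_{j≠i} q_j.
First-order condition: 36 − 9q_i − 3Σ_{j≠i} q_j = 0.
With identical mines, set every q_j = q: then 36 − 9q − 6q = 0, i.e. q = 36/15 = 2.4.

2.4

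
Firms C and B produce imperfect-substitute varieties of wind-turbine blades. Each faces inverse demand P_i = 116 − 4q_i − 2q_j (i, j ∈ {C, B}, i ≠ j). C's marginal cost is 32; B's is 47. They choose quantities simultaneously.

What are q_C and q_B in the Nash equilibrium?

Firm C's profit: π = q_C(116 − 4q_C − 2q_B) − 32q_C.
∂π/∂q_C = 84 − 8q_C − 2q_B = 0 ⇒ q_C = 10.5 − 0.25q_B.
Similarly q_B = 8.625 − 0.25q_C.
Solving the two reaction functions simultaneously: (1 − (−0.25)(−0.25))q_C = 10.5 − 0.25·8.625, so 0.9375q_C = 267/32 and q_C = 8.9.
Then q_B = 8.625 − 0.25·8.9 = 6.4.

8.9, 6.4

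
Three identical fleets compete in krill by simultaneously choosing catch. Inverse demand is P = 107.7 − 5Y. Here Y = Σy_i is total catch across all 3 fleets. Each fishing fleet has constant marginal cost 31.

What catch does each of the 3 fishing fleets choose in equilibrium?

3.835

A representative fishing fleet's profit is π_i = y_i(107.7 − 5Y) − 31y_i, with Y = y_i + Σ_{j≠i} y_j.
First-order condition: 76.7 − 10y_i − 5Σ_{j≠i} y_j = 0.
In a symmetric equilibrium every fishing fleet chooses the same y, so Σ_{j≠i} y_j = 2y. The condition becomes 76.7 − 20y = 0, giving y = 76.7/20 = 3.835.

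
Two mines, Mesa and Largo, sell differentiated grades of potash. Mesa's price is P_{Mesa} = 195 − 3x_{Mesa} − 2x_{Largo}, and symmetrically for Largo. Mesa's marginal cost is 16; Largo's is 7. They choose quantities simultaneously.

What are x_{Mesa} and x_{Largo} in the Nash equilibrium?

Mine Mesa's profit: π = x_{Mesa}(195 − 3x_{Mesa} − 2x_{Largo}) − 16x_{Mesa}.
∂π/∂x_{Mesa} = 179 − 6x_{Mesa} − 2x_{Largo} = 0 ⇒ x_{Mesa} = 179/6 − (1/3)x_{Largo}.
Similarly x_{Largo} = 94/3 − (1/3)x_{Mesa}.
Substituting the second reaction function into the first: x_{Mesa} = 179/6 − (1/3)(94/3 − (1/3)x_{Mesa}), which gives (8/9)x_{Mesa} = 349/18 ⇒ x_{Mesa} = 21.8125.
Then x_{Largo} = 94/3 − (1/3)·21.8125 = 24.0625.

21.8125, 24.0625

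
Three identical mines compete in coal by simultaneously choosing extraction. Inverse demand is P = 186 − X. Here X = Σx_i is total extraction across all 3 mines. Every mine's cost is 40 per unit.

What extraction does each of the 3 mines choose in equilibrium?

A representative mine's profit is π_i = x_i(186 − X) − 40x_i, with X = x_i + Σ_{j≠i} x_j.
First-order condition: 146 − 2x_i − Σ_{j≠i} x_j = 0.
With identical mines, set every x_j = x: then 146 − 2x − 2x = 0, i.e. x = 146/4 = 36.5.

36.5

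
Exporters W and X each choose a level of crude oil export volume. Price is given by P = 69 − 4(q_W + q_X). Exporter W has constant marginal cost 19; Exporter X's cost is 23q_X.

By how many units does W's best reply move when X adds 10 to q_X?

-5

Exporter W's profit: π = q_W(69 − 4(q_W + q_X)) − 19q_W.
∂π/∂q_W = 50 − 8q_W − 4q_X = 0, so q_W = 6.25 − 0.5q_X.
The reaction-function slope is −0.5, so a 10-unit rise in q_X moves q_W by −0.5 × 10 = −5. W's best response falls — the actions are strategic substitutes.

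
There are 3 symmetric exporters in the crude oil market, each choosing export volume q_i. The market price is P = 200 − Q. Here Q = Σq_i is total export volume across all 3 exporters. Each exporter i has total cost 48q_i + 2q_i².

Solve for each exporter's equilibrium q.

19

A representative exporter's profit is π_i = q_i(200 − Q) − 48q_i − 2q_i², with Q = q_i + Σ_{j≠i} q_j.
First-order condition: 152 − 6q_i − Σ_{j≠i} q_j = 0.
Imposing symmetry (q_j = q for all j) turns Σ_{j≠i} q_j into 2q, so 152 = 8q and q = 19.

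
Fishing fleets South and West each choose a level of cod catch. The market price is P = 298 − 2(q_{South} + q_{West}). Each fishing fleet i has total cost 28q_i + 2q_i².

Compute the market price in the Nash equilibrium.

190

Fishing fleet South's profit: π = q_{South}(298 − 2(q_{South} + q_{West})) − 28q_{South} − 2q_{South}².
∂π/∂q_{South} = 270 − 8q_{South} − 2q_{West} = 0, so q_{South} = 33.75 − 0.25q_{West}.
The game is symmetric, so in equilibrium q_{West} = q_{South}: the reaction function gives 1.25q_{South} = 33.75, hence q_{South} = 27.
Equilibrium price: P = 298 − 2·54 = 190.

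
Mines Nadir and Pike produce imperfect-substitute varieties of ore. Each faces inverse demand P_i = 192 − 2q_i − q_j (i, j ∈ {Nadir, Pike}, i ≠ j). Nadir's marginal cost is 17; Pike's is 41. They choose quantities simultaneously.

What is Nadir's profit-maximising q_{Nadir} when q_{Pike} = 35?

35

Mine Nadir's profit: π = q_{Nadir}(192 − 2q_{Nadir} − q_{Pike}) − 17q_{Nadir}.
∂π/∂q_{Nadir} = 175 − 4q_{Nadir} − q_{Pike} = 0 ⇒ q_{Nadir} = 43.75 − 0.25q_{Pike}.
At q_{Pike} = 35: q_{Nadir} = 43.75 − 0.25·35 = 35.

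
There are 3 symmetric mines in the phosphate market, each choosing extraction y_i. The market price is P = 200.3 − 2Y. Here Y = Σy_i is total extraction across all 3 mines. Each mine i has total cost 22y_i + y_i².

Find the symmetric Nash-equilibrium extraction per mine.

17.83

A representative mine's profit is π_i = y_i(200.3 − 2Y) − 22y_i − y_i², with Y = y_i + Σ_{j≠i} y_j.
First-order condition: 178.3 − 6y_i − 2Σ_{j≠i} y_j = 0.
With identical mines, set every y_j = y: then 178.3 − 6y − 4y = 0, i.e. y = 178.3/10 = 17.83.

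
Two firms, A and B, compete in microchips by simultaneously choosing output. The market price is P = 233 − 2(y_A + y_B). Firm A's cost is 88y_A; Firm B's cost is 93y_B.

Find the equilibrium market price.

Firm A's profit: π = y_A(233 − 2(y_A + y_B)) − 88y_A.
∂π/∂y_A = 145 − 4y_A − 2y_B = 0, so y_A = 36.25 − 0.5y_B.
By the same steps for B: y_B = 35 − 0.5y_A.
Substituting the second reaction function into the first: y_A = 36.25 − 0.5(35 − 0.5y_A), which gives 0.75y_A = 18.75 ⇒ y_A = 25.
Then y_B = 35 − 0.5·25 = 22.5.
Equilibrium price: P = 233 − 2·47.5 = 138.

138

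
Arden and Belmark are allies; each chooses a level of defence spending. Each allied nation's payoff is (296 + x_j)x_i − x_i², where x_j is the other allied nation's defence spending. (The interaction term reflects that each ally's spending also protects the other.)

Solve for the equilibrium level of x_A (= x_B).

296

Arden's payoff is (296 + x_B)x_A − x_A².
∂π/∂x_A = 296 + x_B − 2x_A = 0, so x_A = 148 + 0.5x_B.
The game is symmetric, so in equilibrium x_B = x_A: the reaction function gives 0.5x_A = 148, hence x_A = 296.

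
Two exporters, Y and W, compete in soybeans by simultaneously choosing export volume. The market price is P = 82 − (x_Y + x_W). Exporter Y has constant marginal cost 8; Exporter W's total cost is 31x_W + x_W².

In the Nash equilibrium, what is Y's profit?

Exporter Y's profit: π = x_Y(82 − (x_Y + x_W)) − 8x_Y.
∂π/∂x_Y = 74 − 2x_Y − x_W = 0, so x_Y = 37 − 0.5x_W.
For W: ∂π/∂x_W = 51 − 4x_W − x_Y = 0 ⇒ x_W = 12.75 − 0.25x_Y.
Substituting the second reaction function into the first: x_Y = 37 − 0.5(12.75 − 0.25x_Y), which gives 0.875x_Y = 30.625 ⇒ x_Y = 35.
Then x_W = 12.75 − 0.25·35 = 4.
Price P = 82 − 39 = 43.
Y's profit: (43 − 8)·35 = 1225.

1225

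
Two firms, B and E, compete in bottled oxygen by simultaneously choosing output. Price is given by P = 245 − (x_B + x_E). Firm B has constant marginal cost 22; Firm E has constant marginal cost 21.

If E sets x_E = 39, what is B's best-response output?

Firm B's profit: π = x_B(245 − (x_B + x_E)) − 22x_B.
∂π/∂x_B = 223 − 2x_B − x_E = 0, so x_B = 111.5 − 0.5x_E.
At x_E = 39: x_B = 111.5 − 0.5·39 = 92.

92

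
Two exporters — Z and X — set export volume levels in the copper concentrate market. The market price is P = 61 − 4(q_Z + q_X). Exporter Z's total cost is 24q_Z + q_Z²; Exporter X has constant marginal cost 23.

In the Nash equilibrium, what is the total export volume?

Exporter Z's profit: π = q_Z(61 − 4(q_Z + q_X)) − 24q_Z − q_Z².
∂π/∂q_Z = 37 − 10q_Z − 4q_X = 0, so q_Z = 3.7 − 0.4q_X.
For X: ∂π/∂q_X = 38 − 8q_X − 4q_Z = 0 ⇒ q_X = 4.75 − 0.5q_Z.
Solving the two reaction functions simultaneously: (1 − (−0.4)(−0.5))q_Z = 3.7 − 0.4·4.75, so 0.8q_Z = 1.8 and q_Z = 2.25.
Then q_X = 4.75 − 0.5·2.25 = 3.625.
Total export volume: 2.25 + 3.625 = 5.875.

5.875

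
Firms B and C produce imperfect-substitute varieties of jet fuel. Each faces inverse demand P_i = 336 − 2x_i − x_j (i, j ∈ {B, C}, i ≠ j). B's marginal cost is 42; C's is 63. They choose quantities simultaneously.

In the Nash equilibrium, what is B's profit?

7248.08

Firm B's profit: π = x_B(336 − 2x_B − x_C) − 42x_B.
∂π/∂x_B = 294 − 4x_B − x_C = 0 ⇒ x_B = 73.5 − 0.25x_C.
Similarly x_C = 68.25 − 0.25x_B.
Substituting the second reaction function into the first: x_B = 73.5 − 0.25(68.25 − 0.25x_B), which gives 0.9375x_B = 56.4375 ⇒ x_B = 60.2.
Then x_C = 68.25 − 0.25·60.2 = 53.2.
P_B = 336 − 2·60.2 − 53.2 = 162.4.
Profit = (162.4 − 42)·60.2 = 7248.08.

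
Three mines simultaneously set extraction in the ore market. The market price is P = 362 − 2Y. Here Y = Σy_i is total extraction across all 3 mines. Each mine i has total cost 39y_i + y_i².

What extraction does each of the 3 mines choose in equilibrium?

32.3

A representative mine's profit is π_i = y_i(362 − 2Y) − 39y_i − y_i², with Y = y_i + Σ_{j≠i} y_j.
First-order condition: 323 − 6y_i − 2Σ_{j≠i} y_j = 0.
In a symmetric equilibrium every mine chooses the same y, so Σ_{j≠i} y_j = 2y. The condition becomes 323 − 10y = 0, giving y = 323/10 = 32.3.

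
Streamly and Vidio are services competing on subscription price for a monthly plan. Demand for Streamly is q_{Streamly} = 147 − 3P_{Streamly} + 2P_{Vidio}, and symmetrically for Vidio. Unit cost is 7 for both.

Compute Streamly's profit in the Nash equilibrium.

Streamly's profit: π = (P_{Streamly} − 7)(147 − 3P_{Streamly} + 2P_{Vidio}).
∂π/∂P_{Streamly} = 168 − 6P_{Streamly} + 2P_{Vidio} = 0 ⇒ P_{Streamly} = 28 + (1/3)P_{Vidio}.
By symmetry P_{Vidio} = P_{Streamly}; substituting into the reaction function, (2/3)P_{Streamly} = 28 and P_{Streamly} = 42.
q_{Streamly} = 147 − 3·42 + 2·42 = 105.
Profit = (42 − 7)·105 = 3675.

3675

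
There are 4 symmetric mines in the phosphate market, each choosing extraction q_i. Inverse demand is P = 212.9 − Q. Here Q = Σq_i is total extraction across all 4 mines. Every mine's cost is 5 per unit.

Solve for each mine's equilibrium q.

A representative mine's profit is π_i = q_i(212.9 − Q) − 5q_i, with Q = q_i + Σ_{j≠i} q_j.
First-order condition: 207.9 − 2q_i − Σ_{j≠i} q_j = 0.
With identical mines, set every q_j = q: then 207.9 − 2q − 3q = 0, i.e. q = 207.9/5 = 41.58.

41.58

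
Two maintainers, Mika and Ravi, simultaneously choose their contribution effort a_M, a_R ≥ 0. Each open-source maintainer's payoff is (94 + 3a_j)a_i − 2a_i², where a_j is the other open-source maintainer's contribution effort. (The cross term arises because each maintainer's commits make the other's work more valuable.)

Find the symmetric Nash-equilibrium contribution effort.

Mika's payoff is (94 + 3a_R)a_M − 2a_M².
∂π/∂a_M = 94 + 3a_R − 4a_M = 0, so a_M = 23.5 + 0.75a_R.
Setting a_M = a_R in the reaction function: a_M = 23.5 + 0.75a_M, so a_M = 23.5 / 0.25 = 94.

94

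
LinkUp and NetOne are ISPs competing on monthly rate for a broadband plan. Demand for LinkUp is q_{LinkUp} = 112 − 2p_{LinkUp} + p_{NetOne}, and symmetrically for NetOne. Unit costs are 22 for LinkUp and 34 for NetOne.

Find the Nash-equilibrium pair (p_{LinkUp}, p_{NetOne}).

53.6, 58.4

LinkUp's profit: π = (p_{LinkUp} − 22)(112 − 2p_{LinkUp} + p_{NetOne}).
∂π/∂p_{LinkUp} = 156 − 4p_{LinkUp} + p_{NetOne} = 0 ⇒ p_{LinkUp} = 39 + 0.25p_{NetOne}.
Similarly p_{NetOne} = 45 + 0.25p_{LinkUp}.
Plugging p_{NetOne} into LinkUp's best response: p_{LinkUp} = 39 + 0.25(45 + 0.25p_{LinkUp}) ⇒ 0.9375p_{LinkUp} = 50.25, so p_{LinkUp} = 53.6.
Then p_{NetOne} = 45 + 0.25·53.6 = 58.4.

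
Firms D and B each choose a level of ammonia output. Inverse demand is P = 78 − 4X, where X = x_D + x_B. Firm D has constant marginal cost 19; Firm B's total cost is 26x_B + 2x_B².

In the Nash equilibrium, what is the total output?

8.5

Firm D's profit: π = x_D(78 − 4(x_D + x_B)) − 19x_D.
∂π/∂x_D = 59 − 8x_D − 4x_B = 0, so x_D = 7.375 − 0.5x_B.
For B: ∂π/∂x_B = 52 − 12x_B − 4x_D = 0 ⇒ x_B = 13/3 − (1/3)x_D.
Solving the two reaction functions simultaneously: (1 − (−0.5)(−1/3))x_D = 7.375 − 0.5·(13/3), so (5/6)x_D = 125/24 and x_D = 6.25.
Then x_B = 13/3 − (1/3)·6.25 = 2.25.
Total output: 6.25 + 2.25 = 8.5.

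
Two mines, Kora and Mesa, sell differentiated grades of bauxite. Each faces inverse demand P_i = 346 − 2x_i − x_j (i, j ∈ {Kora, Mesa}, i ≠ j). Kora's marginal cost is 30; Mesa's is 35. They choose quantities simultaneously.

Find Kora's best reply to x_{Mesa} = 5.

77.75

Mine Kora's profit: π = x_{Kora}(346 − 2x_{Kora} − x_{Mesa}) − 30x_{Kora}.
∂π/∂x_{Kora} = 316 − 4x_{Kora} − x_{Mesa} = 0 ⇒ x_{Kora} = 79 − 0.25x_{Mesa}.
At x_{Mesa} = 5: x_{Kora} = 79 − 0.25·5 = 77.75.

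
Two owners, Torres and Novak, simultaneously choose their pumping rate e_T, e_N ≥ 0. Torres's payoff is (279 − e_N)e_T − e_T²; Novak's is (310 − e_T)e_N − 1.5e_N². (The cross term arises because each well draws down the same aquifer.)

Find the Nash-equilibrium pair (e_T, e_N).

105.4, 68.2

Expanding Torres's payoff: 279e_T − e_Ne_T − e_T².
∂π/∂e_T = 279 − e_N − 2e_T = 0, so e_T = 139.5 − 0.5e_N.
Likewise for Novak: e_N = 310/3 − (1/3)e_T.
Plugging e_N into Torres's best response: e_T = 139.5 − 0.5(310/3 − (1/3)e_T) ⇒ (5/6)e_T = 527/6, so e_T = 105.4.
Then e_N = 310/3 − (1/3)·105.4 = 68.2.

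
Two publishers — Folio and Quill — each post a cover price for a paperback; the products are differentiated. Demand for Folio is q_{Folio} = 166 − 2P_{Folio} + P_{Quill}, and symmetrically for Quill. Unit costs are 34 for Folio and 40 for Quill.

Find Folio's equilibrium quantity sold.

89.6

Folio's profit: π = (P_{Folio} − 34)(166 − 2P_{Folio} + P_{Quill}).
∂π/∂P_{Folio} = 234 − 4P_{Folio} + P_{Quill} = 0 ⇒ P_{Folio} = 58.5 + 0.25P_{Quill}.
Similarly P_{Quill} = 61.5 + 0.25P_{Folio}.
Plugging P_{Quill} into Folio's best response: P_{Folio} = 58.5 + 0.25(61.5 + 0.25P_{Folio}) ⇒ 0.9375P_{Folio} = 73.875, so P_{Folio} = 78.8.
Then P_{Quill} = 61.5 + 0.25·78.8 = 81.2.
q_{Folio} = 166 − 2·78.8 + 81.2 = 89.6.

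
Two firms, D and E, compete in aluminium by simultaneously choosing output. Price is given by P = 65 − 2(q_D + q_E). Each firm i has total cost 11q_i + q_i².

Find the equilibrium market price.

38

Firm D's profit: π = q_D(65 − 2(q_D + q_E)) − 11q_D − q_D².
∂π/∂q_D = 54 − 6q_D − 2q_E = 0, so q_D = 9 − (1/3)q_E.
Setting q_D = q_E in the reaction function: q_D = 9 − (1/3)q_D, so q_D = 9 / (4/3) = 6.75.
Equilibrium price: P = 65 − 2·13.5 = 38.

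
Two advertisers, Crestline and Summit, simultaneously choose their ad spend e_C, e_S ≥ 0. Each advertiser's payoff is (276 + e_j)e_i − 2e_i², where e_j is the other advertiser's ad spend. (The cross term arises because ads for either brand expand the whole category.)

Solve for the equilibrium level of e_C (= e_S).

92

Crestline's payoff is (276 + e_S)e_C − 2e_C².
∂π/∂e_C = 276 + e_S − 4e_C = 0, so e_C = 69 + 0.25e_S.
By symmetry e_S = e_C; substituting into the reaction function, 0.75e_C = 69 and e_C = 92.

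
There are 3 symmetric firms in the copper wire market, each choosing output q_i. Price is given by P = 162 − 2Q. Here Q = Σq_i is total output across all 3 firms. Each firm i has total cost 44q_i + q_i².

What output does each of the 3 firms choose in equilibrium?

A representative firm's profit is π_i = q_i(162 − 2Q) − 44q_i − q_i², with Q = q_i + Σ_{j≠i} q_j.
First-order condition: 118 − 6q_i − 2Σ_{j≠i} q_j = 0.
Imposing symmetry (q_j = q for all j) turns Σ_{j≠i} q_j into 2q, so 118 = 10q and q = 11.8.

11.8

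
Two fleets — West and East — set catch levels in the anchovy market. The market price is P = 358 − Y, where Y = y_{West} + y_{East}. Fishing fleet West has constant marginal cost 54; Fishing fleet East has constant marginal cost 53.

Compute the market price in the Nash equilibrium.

Fishing fleet West's profit: π = y_{West}(358 − (y_{West} + y_{East})) − 54y_{West}.
∂π/∂y_{West} = 304 − 2y_{West} − y_{East} = 0, so y_{West} = 152 − 0.5y_{East}.
By the same steps for East: y_{East} = 152.5 − 0.5y_{West}.
Plugging y_{East} into West's best response: y_{West} = 152 − 0.5(152.5 − 0.5y_{West}) ⇒ 0.75y_{West} = 75.75, so y_{West} = 101.
Then y_{East} = 152.5 − 0.5·101 = 102.
Equilibrium price: P = 358 − 203 = 155.

155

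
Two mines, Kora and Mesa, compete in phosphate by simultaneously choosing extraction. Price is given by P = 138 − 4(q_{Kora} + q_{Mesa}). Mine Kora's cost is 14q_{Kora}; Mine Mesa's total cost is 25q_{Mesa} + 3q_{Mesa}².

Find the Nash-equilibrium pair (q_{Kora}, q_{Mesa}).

13.375, 4.25

Mine Kora's profit: π = q_{Kora}(138 − 4(q_{Kora} + q_{Mesa})) − 14q_{Kora}.
∂π/∂q_{Kora} = 124 − 8q_{Kora} − 4q_{Mesa} = 0, so q_{Kora} = 15.5 − 0.5q_{Mesa}.
For Mesa: ∂π/∂q_{Mesa} = 113 − 14q_{Mesa} − 4q_{Kora} = 0 ⇒ q_{Mesa} = 113/14 − (2/7)q_{Kora}.
Substituting the second reaction function into the first: q_{Kora} = 15.5 − 0.5(113/14 − (2/7)q_{Kora}), which gives (6/7)q_{Kora} = 321/28 ⇒ q_{Kora} = 13.375.
Then q_{Mesa} = 113/14 − (2/7)·13.375 = 4.25.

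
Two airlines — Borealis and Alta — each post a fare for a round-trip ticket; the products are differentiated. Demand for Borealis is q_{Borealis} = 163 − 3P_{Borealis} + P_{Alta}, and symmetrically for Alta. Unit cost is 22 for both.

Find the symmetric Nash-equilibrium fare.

45.8

Borealis's profit: π = (P_{Borealis} − 22)(163 − 3P_{Borealis} + P_{Alta}).
∂π/∂P_{Borealis} = 229 − 6P_{Borealis} + P_{Alta} = 0 ⇒ P_{Borealis} = 229/6 + (1/6)P_{Alta}.
Setting P_{Borealis} = P_{Alta} in the reaction function: P_{Borealis} = 229/6 + (1/6)P_{Borealis}, so P_{Borealis} = (229/6) / (5/6) = 45.8.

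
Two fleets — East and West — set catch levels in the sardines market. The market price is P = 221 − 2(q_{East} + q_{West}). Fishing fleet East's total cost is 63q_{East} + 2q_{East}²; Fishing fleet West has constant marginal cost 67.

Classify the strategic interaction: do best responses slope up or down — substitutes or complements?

strategic substitutes

Fishing fleet East's profit: π = q_{East}(221 − 2(q_{East} + q_{West})) − 63q_{East} − 2q_{East}².
∂π/∂q_{East} = 158 − 8q_{East} − 2q_{West} = 0, so q_{East} = 19.75 − 0.25q_{West}.
The best-response slope dq_{East}/dq_{West} = −0.25 < 0: the reaction function is downward-sloping, so the choices are strategic substitutes.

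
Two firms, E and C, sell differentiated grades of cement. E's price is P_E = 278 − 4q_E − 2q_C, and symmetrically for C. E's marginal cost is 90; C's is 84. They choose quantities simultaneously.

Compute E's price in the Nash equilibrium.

164.4

Firm E's profit: π = q_E(278 − 4q_E − 2q_C) − 90q_E.
∂π/∂q_E = 188 − 8q_E − 2q_C = 0 ⇒ q_E = 23.5 − 0.25q_C.
Similarly q_C = 24.25 − 0.25q_E.
Substituting the second reaction function into the first: q_E = 23.5 − 0.25(24.25 − 0.25q_E), which gives 0.9375q_E = 17.4375 ⇒ q_E = 18.6.
Then q_C = 24.25 − 0.25·18.6 = 19.6.
P_E = 278 − 4·18.6 − 2·19.6 = 164.4.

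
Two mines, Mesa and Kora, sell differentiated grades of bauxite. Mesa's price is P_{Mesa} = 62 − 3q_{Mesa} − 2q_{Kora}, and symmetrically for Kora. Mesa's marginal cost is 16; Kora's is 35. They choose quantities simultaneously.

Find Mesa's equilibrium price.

Mine Mesa's profit: π = q_{Mesa}(62 − 3q_{Mesa} − 2q_{Kora}) − 16q_{Mesa}.
∂π/∂q_{Mesa} = 46 − 6q_{Mesa} − 2q_{Kora} = 0 ⇒ q_{Mesa} = 23/3 − (1/3)q_{Kora}.
Similarly q_{Kora} = 4.5 − (1/3)q_{Mesa}.
Plugging q_{Kora} into Mesa's best response: q_{Mesa} = 23/3 − (1/3)(4.5 − (1/3)q_{Mesa}) ⇒ (8/9)q_{Mesa} = 37/6, so q_{Mesa} = 6.9375.
Then q_{Kora} = 4.5 − (1/3)·6.9375 = 2.1875.
P_{Mesa} = 62 − 3·6.9375 − 2·2.1875 = 36.8125.

36.8125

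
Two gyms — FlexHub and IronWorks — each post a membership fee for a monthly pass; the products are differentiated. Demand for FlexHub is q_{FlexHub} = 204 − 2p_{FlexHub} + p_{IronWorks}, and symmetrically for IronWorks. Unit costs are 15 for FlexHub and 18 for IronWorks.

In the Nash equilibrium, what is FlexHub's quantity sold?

126.8

FlexHub's profit: π = (p_{FlexHub} − 15)(204 − 2p_{FlexHub} + p_{IronWorks}).
∂π/∂p_{FlexHub} = 234 − 4p_{FlexHub} + p_{IronWorks} = 0 ⇒ p_{FlexHub} = 58.5 + 0.25p_{IronWorks}.
Similarly p_{IronWorks} = 60 + 0.25p_{FlexHub}.
Substituting the second reaction function into the first: p_{FlexHub} = 58.5 + 0.25(60 + 0.25p_{FlexHub}), which gives 0.9375p_{FlexHub} = 73.5 ⇒ p_{FlexHub} = 78.4.
Then p_{IronWorks} = 60 + 0.25·78.4 = 79.6.
q_{FlexHub} = 204 − 2·78.4 + 79.6 = 126.8.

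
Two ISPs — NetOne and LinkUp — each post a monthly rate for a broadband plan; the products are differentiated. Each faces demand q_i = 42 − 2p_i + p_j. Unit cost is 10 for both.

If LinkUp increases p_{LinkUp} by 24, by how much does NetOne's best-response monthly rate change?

NetOne's profit: π = (p_{NetOne} − 10)(42 − 2p_{NetOne} + p_{LinkUp}).
∂π/∂p_{NetOne} = 62 − 4p_{NetOne} + p_{LinkUp} = 0 ⇒ p_{NetOne} = 15.5 + 0.25p_{LinkUp}.
The reaction-function slope is 0.25, so a 24-unit rise in p_{LinkUp} moves p_{NetOne} by 0.25 × 24 = 6. NetOne's best response rises — the actions are strategic complements.

6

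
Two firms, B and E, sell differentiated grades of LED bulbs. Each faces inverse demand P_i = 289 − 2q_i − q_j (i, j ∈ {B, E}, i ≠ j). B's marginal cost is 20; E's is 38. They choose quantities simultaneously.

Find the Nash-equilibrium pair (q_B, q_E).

55, 49

Firm B's profit: π = q_B(289 − 2q_B − q_E) − 20q_B.
∂π/∂q_B = 269 − 4q_B − q_E = 0 ⇒ q_B = 67.25 − 0.25q_E.
Similarly q_E = 62.75 − 0.25q_B.
Substituting the second reaction function into the first: q_B = 67.25 − 0.25(62.75 − 0.25q_B), which gives 0.9375q_B = 51.5625 ⇒ q_B = 55.
Then q_E = 62.75 − 0.25·55 = 49.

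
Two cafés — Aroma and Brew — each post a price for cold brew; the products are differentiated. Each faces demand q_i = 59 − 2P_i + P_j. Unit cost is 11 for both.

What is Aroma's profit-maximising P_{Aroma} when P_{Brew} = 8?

Aroma's profit: π = (P_{Aroma} − 11)(59 − 2P_{Aroma} + P_{Brew}).
∂π/∂P_{Aroma} = 81 − 4P_{Aroma} + P_{Brew} = 0 ⇒ P_{Aroma} = 20.25 + 0.25P_{Brew}.
At P_{Brew} = 8: P_{Aroma} = 20.25 + 0.25·8 = 22.25.

22.25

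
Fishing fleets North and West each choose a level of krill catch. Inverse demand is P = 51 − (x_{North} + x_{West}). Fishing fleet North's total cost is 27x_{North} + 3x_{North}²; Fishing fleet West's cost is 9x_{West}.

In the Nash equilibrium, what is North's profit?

0.64

Fishing fleet North's profit: π = x_{North}(51 − (x_{North} + x_{West})) − 27x_{North} − 3x_{North}².
∂π/∂x_{North} = 24 − 8x_{North} − x_{West} = 0, so x_{North} = 3 − 0.125x_{West}.
For West: ∂π/∂x_{West} = 42 − 2x_{West} − x_{North} = 0 ⇒ x_{West} = 21 − 0.5x_{North}.
Solving the two reaction functions simultaneously: (1 − (−0.125)(−0.5))x_{North} = 3 − 0.125·21, so 0.9375x_{North} = 0.375 and x_{North} = 0.4.
Then x_{West} = 21 − 0.5·0.4 = 20.8.
Price P = 51 − 21.2 = 29.8.
North's profit: (29.8 − 27)·0.4 − 3(0.4)² = 0.64.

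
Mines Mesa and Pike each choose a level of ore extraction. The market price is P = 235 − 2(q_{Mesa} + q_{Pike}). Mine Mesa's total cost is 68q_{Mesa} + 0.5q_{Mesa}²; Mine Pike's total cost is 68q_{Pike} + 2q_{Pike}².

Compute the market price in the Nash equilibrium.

151.5

Mine Mesa's profit: π = q_{Mesa}(235 − 2(q_{Mesa} + q_{Pike})) − 68q_{Mesa} − 0.5q_{Mesa}².
∂π/∂q_{Mesa} = 167 − 5q_{Mesa} − 2q_{Pike} = 0, so q_{Mesa} = 33.4 − 0.4q_{Pike}.
For Pike: ∂π/∂q_{Pike} = 167 − 8q_{Pike} − 2q_{Mesa} = 0 ⇒ q_{Pike} = 20.875 − 0.25q_{Mesa}.
Plugging q_{Pike} into Mesa's best response: q_{Mesa} = 33.4 − 0.4(20.875 − 0.25q_{Mesa}) ⇒ 0.9q_{Mesa} = 25.05, so q_{Mesa} = 167/6.
Then q_{Pike} = 20.875 − 0.25·(167/6) = 167/12.
Equilibrium price: P = 235 − 2·41.75 = 151.5.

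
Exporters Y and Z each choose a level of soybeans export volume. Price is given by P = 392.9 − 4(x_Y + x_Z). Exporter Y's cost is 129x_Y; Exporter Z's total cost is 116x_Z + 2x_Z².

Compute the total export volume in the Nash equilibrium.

40.235

Exporter Y's profit: π = x_Y(392.9 − 4(x_Y + x_Z)) − 129x_Y.
∂π/∂x_Y = 263.9 − 8x_Y − 4x_Z = 0, so x_Y = 32.9875 − 0.5x_Z.
For Z: ∂π/∂x_Z = 276.9 − 12x_Z − 4x_Y = 0 ⇒ x_Z = 23.075 − (1/3)x_Y.
Solving the two reaction functions simultaneously: (1 − (−0.5)(−1/3))x_Y = 32.9875 − 0.5·23.075, so (5/6)x_Y = 21.45 and x_Y = 25.74.
Then x_Z = 23.075 − (1/3)·25.74 = 14.495.
Total export volume: 25.74 + 14.495 = 40.235.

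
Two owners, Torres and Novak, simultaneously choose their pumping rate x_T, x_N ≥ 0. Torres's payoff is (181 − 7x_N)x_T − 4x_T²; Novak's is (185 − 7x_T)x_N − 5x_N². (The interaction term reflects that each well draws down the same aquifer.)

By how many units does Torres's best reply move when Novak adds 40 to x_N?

-35

Expanding Torres's payoff: 181x_T − 7x_Nx_T − 4x_T².
∂π/∂x_T = 181 − 7x_N − 8x_T = 0, so x_T = 22.625 − 0.875x_N.
The reaction-function slope is −0.875, so a 40-unit rise in x_N moves x_T by −0.875 × 40 = −35. Torres's best response falls — the actions are strategic substitutes.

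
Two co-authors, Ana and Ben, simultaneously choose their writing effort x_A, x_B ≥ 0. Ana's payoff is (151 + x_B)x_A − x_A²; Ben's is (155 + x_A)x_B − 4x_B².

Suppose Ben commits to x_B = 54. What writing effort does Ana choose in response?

Expanding Ana's payoff: 151x_A + x_Bx_A − x_A².
∂π/∂x_A = 151 + x_B − 2x_A = 0, so x_A = 75.5 + 0.5x_B.
At x_B = 54: x_A = 75.5 + 0.5·54 = 102.5.

102.5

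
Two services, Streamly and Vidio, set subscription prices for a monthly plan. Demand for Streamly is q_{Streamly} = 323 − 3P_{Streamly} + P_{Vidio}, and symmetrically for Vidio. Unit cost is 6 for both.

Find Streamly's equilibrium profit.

11606.52

Streamly's profit: π = (P_{Streamly} − 6)(323 − 3P_{Streamly} + P_{Vidio}).
∂π/∂P_{Streamly} = 341 − 6P_{Streamly} + P_{Vidio} = 0 ⇒ P_{Streamly} = 341/6 + (1/6)P_{Vidio}.
Setting P_{Streamly} = P_{Vidio} in the reaction function: P_{Streamly} = 341/6 + (1/6)P_{Streamly}, so P_{Streamly} = (341/6) / (5/6) = 68.2.
q_{Streamly} = 323 − 3·68.2 + 68.2 = 186.6.
Profit = (68.2 − 6)·186.6 = 11606.52.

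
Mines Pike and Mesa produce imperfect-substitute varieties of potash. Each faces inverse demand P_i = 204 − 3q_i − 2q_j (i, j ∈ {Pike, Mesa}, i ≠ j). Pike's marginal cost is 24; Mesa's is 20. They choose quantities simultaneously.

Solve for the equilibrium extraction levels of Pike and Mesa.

Mine Pike's profit: π = q_{Pike}(204 − 3q_{Pike} − 2q_{Mesa}) − 24q_{Pike}.
∂π/∂q_{Pike} = 180 − 6q_{Pike} − 2q_{Mesa} = 0 ⇒ q_{Pike} = 30 − (1/3)q_{Mesa}.
Similarly q_{Mesa} = 92/3 − (1/3)q_{Pike}.
Plugging q_{Mesa} into Pike's best response: q_{Pike} = 30 − (1/3)(92/3 − (1/3)q_{Pike}) ⇒ (8/9)q_{Pike} = 178/9, so q_{Pike} = 22.25.
Then q_{Mesa} = 92/3 − (1/3)·22.25 = 23.25.

22.25, 23.25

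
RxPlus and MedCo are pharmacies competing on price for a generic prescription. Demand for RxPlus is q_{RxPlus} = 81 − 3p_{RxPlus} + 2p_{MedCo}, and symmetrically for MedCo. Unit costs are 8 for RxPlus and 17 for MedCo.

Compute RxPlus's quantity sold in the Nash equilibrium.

RxPlus's profit: π = (p_{RxPlus} − 8)(81 − 3p_{RxPlus} + 2p_{MedCo}).
∂π/∂p_{RxPlus} = 105 − 6p_{RxPlus} + 2p_{MedCo} = 0 ⇒ p_{RxPlus} = 17.5 + (1/3)p_{MedCo}.
Similarly p_{MedCo} = 22 + (1/3)p_{RxPlus}.
Solving the two reaction functions simultaneously: (1 − (1/3)(1/3))p_{RxPlus} = 17.5 + (1/3)·22, so (8/9)p_{RxPlus} = 149/6 and p_{RxPlus} = 27.9375.
Then p_{MedCo} = 22 + (1/3)·27.9375 = 31.3125.
q_{RxPlus} = 81 − 3·27.9375 + 2·31.3125 = 59.8125.

59.8125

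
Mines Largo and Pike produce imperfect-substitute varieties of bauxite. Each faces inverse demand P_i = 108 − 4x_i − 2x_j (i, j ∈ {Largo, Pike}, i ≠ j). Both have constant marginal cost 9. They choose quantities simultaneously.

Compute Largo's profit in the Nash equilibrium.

392.04

Mine Largo's profit: π = x_{Largo}(108 − 4x_{Largo} − 2x_{Pike}) − 9x_{Largo}.
∂π/∂x_{Largo} = 99 − 8x_{Largo} − 2x_{Pike} = 0 ⇒ x_{Largo} = 12.375 − 0.25x_{Pike}.
Setting x_{Largo} = x_{Pike} in the reaction function: x_{Largo} = 12.375 − 0.25x_{Largo}, so x_{Largo} = 12.375 / 1.25 = 9.9.
P_{Largo} = 108 − 4·9.9 − 2·9.9 = 48.6.
Profit = (48.6 − 9)·9.9 = 392.04.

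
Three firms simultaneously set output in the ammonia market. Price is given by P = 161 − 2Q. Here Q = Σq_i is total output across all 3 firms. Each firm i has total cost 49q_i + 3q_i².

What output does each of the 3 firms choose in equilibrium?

A representative firm's profit is π_i = q_i(161 − 2Q) − 49q_i − 3q_i², with Q = q_i + Σ_{j≠i} q_j.
First-order condition: 112 − 10q_i − 2Σ_{j≠i} q_j = 0.
Imposing symmetry (q_j = q for all j) turns Σ_{j≠i} q_j into 2q, so 112 = 14q and q = 8.

8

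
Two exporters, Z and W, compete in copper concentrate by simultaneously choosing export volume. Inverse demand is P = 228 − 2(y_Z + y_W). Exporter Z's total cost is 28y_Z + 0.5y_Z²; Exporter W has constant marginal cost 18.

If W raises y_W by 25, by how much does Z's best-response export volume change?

-10

Exporter Z's profit: π = y_Z(228 − 2(y_Z + y_W)) − 28y_Z − 0.5y_Z².
∂π/∂y_Z = 200 − 5y_Z − 2y_W = 0, so y_Z = 40 − 0.4y_W.
The reaction-function slope is −0.4, so a 25-unit rise in y_W moves y_Z by −0.4 × 25 = −10. Z's best response falls — the actions are strategic substitutes.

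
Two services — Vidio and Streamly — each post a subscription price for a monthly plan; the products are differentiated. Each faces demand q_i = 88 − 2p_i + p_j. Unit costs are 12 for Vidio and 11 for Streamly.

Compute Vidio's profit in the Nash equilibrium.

1270.08

Vidio's profit: π = (p_{Vidio} − 12)(88 − 2p_{Vidio} + p_{Streamly}).
∂π/∂p_{Vidio} = 112 − 4p_{Vidio} + p_{Streamly} = 0 ⇒ p_{Vidio} = 28 + 0.25p_{Streamly}.
Similarly p_{Streamly} = 27.5 + 0.25p_{Vidio}.
Solving the two reaction functions simultaneously: (1 − (0.25)(0.25))p_{Vidio} = 28 + 0.25·27.5, so 0.9375p_{Vidio} = 34.875 and p_{Vidio} = 37.2.
Then p_{Streamly} = 27.5 + 0.25·37.2 = 36.8.
q_{Vidio} = 88 − 2·37.2 + 36.8 = 50.4.
Profit = (37.2 − 12)·50.4 = 1270.08.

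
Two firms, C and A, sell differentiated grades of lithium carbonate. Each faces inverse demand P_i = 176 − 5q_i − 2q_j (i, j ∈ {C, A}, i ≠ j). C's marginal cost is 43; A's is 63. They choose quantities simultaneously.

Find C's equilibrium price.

Firm C's profit: π = q_C(176 − 5q_C − 2q_A) − 43q_C.
∂π/∂q_C = 133 − 10q_C − 2q_A = 0 ⇒ q_C = 13.3 − 0.2q_A.
Similarly q_A = 11.3 − 0.2q_C.
Plugging q_A into C's best response: q_C = 13.3 − 0.2(11.3 − 0.2q_C) ⇒ 0.96q_C = 11.04, so q_C = 11.5.
Then q_A = 11.3 − 0.2·11.5 = 9.
P_C = 176 − 5·11.5 − 2·9 = 100.5.

100.5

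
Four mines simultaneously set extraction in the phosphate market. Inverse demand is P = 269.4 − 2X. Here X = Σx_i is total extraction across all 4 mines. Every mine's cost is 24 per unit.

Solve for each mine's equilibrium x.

24.54

A representative mine's profit is π_i = x_i(269.4 − 2X) − 24x_i, with X = x_i + Σ_{j≠i} x_j.
First-order condition: 245.4 − 4x_i − 2Σ_{j≠i} x_j = 0.
Imposing symmetry (x_j = x for all j) turns Σ_{j≠i} x_j into 3x, so 245.4 = 10x and x = 24.54.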